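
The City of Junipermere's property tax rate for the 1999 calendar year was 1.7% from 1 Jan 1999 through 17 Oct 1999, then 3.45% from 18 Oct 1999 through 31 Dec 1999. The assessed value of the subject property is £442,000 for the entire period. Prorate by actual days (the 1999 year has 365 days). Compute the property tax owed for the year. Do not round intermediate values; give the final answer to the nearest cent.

£9,103.38

1 Jan – 17 Oct 1999: 290 days at 1.7% → £442,000 × 1.7% × 290/365 = £5,970.0274
18 Oct – 31 Dec 1999: 75 days at 3.45% → £442,000 × 3.45% × 75/365 = £3,133.3562
Total = £9,103.3836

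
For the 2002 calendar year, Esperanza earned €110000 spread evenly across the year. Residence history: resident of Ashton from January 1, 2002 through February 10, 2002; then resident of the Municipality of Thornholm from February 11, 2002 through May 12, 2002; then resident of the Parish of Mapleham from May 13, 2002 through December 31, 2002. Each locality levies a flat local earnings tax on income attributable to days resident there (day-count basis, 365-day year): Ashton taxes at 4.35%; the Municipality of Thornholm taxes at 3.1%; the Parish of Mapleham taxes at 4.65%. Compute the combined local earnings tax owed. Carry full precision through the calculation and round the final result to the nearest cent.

€4652.85

Ashton, January 1 – February 10, 2002: 41 days → €110000 × 4.35% × 41/365 = €537.4932
The Municipality of Thornholm, February 11 – May 12, 2002: 91 days → €110000 × 3.1% × 91/365 = €850.1644
The Parish of Mapleham, May 13 – December 31, 2002: 233 days → €110000 × 4.65% × 233/365 = €3265.1918
Total = €4652.8493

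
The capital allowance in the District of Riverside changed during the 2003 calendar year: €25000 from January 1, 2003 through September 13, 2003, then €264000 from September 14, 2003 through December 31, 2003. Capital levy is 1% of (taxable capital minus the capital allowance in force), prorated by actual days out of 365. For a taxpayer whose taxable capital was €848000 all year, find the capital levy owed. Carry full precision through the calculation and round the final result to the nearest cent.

€7516.27

January 1 – September 13, 2003: 256 days, exemption €25000 → (€848000 − €25000) × 1% × 256/365 = €5772.2740
September 14 – December 31, 2003: 109 days, exemption €264000 → (€848000 − €264000) × 1% × 109/365 = €1744.0000
Total = €7516.2740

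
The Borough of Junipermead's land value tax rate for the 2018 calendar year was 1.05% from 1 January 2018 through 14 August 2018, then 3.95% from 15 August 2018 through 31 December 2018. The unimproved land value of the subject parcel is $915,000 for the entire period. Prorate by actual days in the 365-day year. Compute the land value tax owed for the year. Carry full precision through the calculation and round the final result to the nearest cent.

1 January – 14 August 2018: 226 days at 1.05% → $915,000 × 1.05% × 226/365 = $5,948.7534
15 August – 31 December 2018: 139 days at 3.95% → $915,000 × 3.95% × 139/365 = $13,763.8562
Total = $19,712.6096

$19,712.61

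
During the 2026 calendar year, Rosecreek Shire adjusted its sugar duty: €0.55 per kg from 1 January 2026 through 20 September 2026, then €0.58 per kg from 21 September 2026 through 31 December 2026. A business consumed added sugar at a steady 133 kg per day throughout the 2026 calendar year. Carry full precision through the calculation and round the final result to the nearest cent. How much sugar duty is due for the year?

€27,106.73

1 January – 20 September 2026: 263 days × 133 kg/day = 34,979 kg at €0.55/kg → €19,238.45
21 September – 31 December 2026: 102 days × 133 kg/day = 13,566 kg at €0.58/kg → €7,868.28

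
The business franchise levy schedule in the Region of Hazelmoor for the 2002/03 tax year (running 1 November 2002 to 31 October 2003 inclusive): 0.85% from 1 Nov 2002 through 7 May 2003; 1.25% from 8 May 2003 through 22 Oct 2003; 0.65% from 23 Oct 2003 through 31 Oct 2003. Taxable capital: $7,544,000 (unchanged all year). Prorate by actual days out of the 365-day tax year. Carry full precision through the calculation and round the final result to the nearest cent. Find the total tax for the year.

1 Nov 2002 – 7 May 2003: 188 days at 0.85% → $7,544,000 × 0.85% × 188/365 = $33,028.2521
8 May – 22 Oct 2003: 168 days at 1.25% → $7,544,000 × 1.25% × 168/365 = $43,403.8356
23 Oct – 31 Oct 2003: 9 days at 0.65% → $7,544,000 × 0.65% × 9/365 = $1,209.1068
Total = $77,641.1945

$77,641.19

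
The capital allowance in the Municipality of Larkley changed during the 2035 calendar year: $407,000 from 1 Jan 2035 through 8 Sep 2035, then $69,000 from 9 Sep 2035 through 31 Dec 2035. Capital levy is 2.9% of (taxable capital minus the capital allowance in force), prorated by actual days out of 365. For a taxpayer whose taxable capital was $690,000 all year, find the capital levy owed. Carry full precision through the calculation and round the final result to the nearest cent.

$11,268.45

1 Jan – 8 Sep 2035: 251 days, exemption $407,000 → ($690,000 − $407,000) × 2.9% × 251/365 = $5,643.7178
9 Sep – 31 Dec 2035: 114 days, exemption $69,000 → ($690,000 − $69,000) × 2.9% × 114/365 = $5,624.7288
Total = $11,268.4466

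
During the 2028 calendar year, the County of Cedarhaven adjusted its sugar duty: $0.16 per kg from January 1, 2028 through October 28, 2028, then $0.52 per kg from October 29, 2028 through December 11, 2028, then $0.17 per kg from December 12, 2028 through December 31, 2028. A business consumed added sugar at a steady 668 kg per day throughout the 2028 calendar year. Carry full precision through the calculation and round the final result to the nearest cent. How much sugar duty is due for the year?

January 1 – October 28, 2028: 302 days × 668 kg/day = 201,736 kg at $0.16/kg → $32277.76
October 29 – December 11, 2028: 44 days × 668 kg/day = 29,392 kg at $0.52/kg → $15283.84
December 12 – December 31, 2028: 20 days × 668 kg/day = 13,360 kg at $0.17/kg → $2271.20

$49832.80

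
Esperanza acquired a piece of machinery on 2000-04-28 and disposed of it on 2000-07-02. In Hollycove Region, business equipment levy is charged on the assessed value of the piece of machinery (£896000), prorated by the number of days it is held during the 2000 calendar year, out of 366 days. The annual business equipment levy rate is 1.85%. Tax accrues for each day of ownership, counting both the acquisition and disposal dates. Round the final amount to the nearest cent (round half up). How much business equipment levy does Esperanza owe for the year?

Days held (2000-04-28 to 2000-07-02): 66 out of 366
Tax = £896000 × 1.85% × 66/366 = £2989.1148

£2989.11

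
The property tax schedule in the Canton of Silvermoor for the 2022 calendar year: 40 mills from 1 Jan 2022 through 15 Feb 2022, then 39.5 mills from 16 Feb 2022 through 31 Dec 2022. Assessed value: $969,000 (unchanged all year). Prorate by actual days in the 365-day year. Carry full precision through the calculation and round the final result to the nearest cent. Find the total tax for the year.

$38,336.56

1 Jan – 15 Feb 2022: 46 days at 40 mills → $969,000 × 4% × 46/365 = $4,884.8219
16 Feb – 31 Dec 2022: 319 days at 39.5 mills → $969,000 × 3.95% × 319/365 = $33,451.7384
Total = $38,336.5603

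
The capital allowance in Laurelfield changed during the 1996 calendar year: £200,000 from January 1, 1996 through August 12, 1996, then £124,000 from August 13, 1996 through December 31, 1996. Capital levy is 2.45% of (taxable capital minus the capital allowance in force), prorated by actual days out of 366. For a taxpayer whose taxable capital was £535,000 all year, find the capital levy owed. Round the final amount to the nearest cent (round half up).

January 1 – August 12, 1996: 225 days, exemption £200,000 → (£535,000 − £200,000) × 2.45% × 225/366 = £5,045.5943
August 13 – December 31, 1996: 141 days, exemption £124,000 → (£535,000 − £124,000) × 2.45% × 141/366 = £3,879.2336
Total = £8,924.8279

£8,924.83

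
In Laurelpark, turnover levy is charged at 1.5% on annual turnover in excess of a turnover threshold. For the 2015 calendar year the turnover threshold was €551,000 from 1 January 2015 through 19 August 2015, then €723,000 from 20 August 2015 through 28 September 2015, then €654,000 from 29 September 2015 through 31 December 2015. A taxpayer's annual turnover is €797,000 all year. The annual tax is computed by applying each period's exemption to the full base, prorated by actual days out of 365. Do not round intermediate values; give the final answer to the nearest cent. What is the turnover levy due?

1 January – 19 August 2015: 231 days, exemption €551,000 → (€797,000 − €551,000) × 1.5% × 231/365 = €2,335.3151
20 August – 28 September 2015: 40 days, exemption €723,000 → (€797,000 − €723,000) × 1.5% × 40/365 = €121.6438
29 September – 31 December 2015: 94 days, exemption €654,000 → (€797,000 − €654,000) × 1.5% × 94/365 = €552.4110
Total = €3,009.3699

€3,009.37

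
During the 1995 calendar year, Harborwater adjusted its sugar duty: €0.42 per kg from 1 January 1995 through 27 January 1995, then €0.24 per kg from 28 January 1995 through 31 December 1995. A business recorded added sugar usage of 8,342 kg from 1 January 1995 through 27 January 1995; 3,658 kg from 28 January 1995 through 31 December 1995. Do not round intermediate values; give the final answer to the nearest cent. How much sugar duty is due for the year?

€4,381.56

1 January – 27 January 1995: 8,342 kg at €0.42/kg → €3,503.64
28 January – 31 December 1995: 3,658 kg at €0.24/kg → €877.92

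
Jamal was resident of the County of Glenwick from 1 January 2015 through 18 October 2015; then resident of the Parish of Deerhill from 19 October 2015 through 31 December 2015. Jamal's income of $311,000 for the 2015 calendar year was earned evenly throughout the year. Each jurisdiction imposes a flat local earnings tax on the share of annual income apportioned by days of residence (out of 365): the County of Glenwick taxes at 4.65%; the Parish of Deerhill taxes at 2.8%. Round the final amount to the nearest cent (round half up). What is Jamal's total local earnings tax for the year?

The County of Glenwick, 1 January – 18 October 2015: 291 days → $311,000 × 4.65% × 291/365 = $11,529.5795
The Parish of Deerhill, 19 October – 31 December 2015: 74 days → $311,000 × 2.8% × 74/365 = $1,765.4575
Total = $13,295.0370

$13,295.04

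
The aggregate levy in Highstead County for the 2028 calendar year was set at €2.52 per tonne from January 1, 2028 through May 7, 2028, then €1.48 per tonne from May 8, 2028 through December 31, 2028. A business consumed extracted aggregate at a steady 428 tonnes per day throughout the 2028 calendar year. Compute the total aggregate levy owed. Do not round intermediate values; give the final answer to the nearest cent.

€288,814.40

January 1 – May 7, 2028: 128 days × 428 tonnes/day = 54,784 tonnes at €2.52/tonne → €138,055.68
May 8 – December 31, 2028: 238 days × 428 tonnes/day = 101,864 tonnes at €1.48/tonne → €150,758.72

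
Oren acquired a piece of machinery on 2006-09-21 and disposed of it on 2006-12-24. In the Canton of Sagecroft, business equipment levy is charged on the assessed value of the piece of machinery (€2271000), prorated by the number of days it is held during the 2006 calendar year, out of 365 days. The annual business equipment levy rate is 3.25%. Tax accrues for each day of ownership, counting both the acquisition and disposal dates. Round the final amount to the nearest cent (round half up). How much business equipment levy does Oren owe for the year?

Days held (2006-09-21 to 2006-12-24): 95 out of 365
Tax = €2271000 × 3.25% × 95/365 = €19210.1712

€19210.17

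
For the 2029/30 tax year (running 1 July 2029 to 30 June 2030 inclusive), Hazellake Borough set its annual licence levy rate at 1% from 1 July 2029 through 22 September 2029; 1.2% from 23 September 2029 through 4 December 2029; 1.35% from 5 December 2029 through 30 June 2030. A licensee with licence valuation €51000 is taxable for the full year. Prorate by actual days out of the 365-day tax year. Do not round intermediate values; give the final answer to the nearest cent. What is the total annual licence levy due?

1 July – 22 September 2029: 84 days at 1% → €51000 × 1% × 84/365 = €117.3699
23 September – 4 December 2029: 73 days at 1.2% → €51000 × 1.2% × 73/365 = €122.4000
5 December 2029 – 30 June 2030: 208 days at 1.35% → €51000 × 1.35% × 208/365 = €392.3507
Total = €632.1205

€632.12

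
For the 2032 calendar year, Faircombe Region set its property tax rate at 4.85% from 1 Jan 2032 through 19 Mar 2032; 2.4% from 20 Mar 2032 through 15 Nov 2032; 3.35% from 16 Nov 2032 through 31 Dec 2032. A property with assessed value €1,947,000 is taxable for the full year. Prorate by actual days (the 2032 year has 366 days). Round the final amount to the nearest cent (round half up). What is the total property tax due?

€59,348.92

1 Jan – 19 Mar 2032: 79 days at 4.85% → €1,947,000 × 4.85% × 79/366 = €20,382.3238
20 Mar – 15 Nov 2032: 241 days at 2.4% → €1,947,000 × 2.4% × 241/366 = €30,768.9836
16 Nov – 31 Dec 2032: 46 days at 3.35% → €1,947,000 × 3.35% × 46/366 = €8,197.6148
Total = €59,348.9221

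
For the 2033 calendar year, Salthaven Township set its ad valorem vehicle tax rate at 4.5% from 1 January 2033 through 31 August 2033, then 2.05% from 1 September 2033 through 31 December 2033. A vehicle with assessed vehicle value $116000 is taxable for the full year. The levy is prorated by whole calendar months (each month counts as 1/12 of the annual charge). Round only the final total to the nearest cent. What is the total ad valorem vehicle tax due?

1 January – 31 August 2033: 8 months at 4.5% → $116000 × 4.5% × 8/12 = $3480.0000
1 September – 31 December 2033: 4 months at 2.05% → $116000 × 2.05% × 4/12 = $792.6667
Total = $4272.6667

$4272.67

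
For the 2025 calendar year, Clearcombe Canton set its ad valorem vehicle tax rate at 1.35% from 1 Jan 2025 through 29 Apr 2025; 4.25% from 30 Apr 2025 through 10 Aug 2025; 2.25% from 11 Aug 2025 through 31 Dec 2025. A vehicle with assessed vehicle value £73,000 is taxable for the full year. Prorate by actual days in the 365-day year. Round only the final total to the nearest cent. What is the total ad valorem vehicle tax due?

1 Jan – 29 Apr 2025: 119 days at 1.35% → £73,000 × 1.35% × 119/365 = £321.3000
30 Apr – 10 Aug 2025: 103 days at 4.25% → £73,000 × 4.25% × 103/365 = £875.5000
11 Aug – 31 Dec 2025: 143 days at 2.25% → £73,000 × 2.25% × 143/365 = £643.5000
Total = £1,840.3000

£1,840.30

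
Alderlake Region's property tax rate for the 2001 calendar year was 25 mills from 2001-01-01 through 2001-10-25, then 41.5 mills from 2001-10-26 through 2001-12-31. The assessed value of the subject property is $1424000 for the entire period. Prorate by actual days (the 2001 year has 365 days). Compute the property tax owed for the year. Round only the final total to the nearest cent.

2001-01-01 to 2001-10-25: 298 days at 25 mills → $1424000 × 2.5% × 298/365 = $29065.2055
2001-10-26 to 2001-12-31: 67 days at 41.5 mills → $1424000 × 4.15% × 67/365 = $10847.7589
Total = $39912.9644

$39912.96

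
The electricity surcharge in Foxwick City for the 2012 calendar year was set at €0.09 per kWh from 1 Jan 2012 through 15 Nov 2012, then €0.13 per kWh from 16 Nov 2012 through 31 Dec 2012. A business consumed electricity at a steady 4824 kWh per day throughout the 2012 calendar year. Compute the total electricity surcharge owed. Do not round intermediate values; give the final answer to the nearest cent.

€167778.72

1 Jan – 15 Nov 2012: 320 days × 4824 kWh/day = 1,543,680 kWh at €0.09/kWh → €138931.20
16 Nov – 31 Dec 2012: 46 days × 4824 kWh/day = 221,904 kWh at €0.13/kWh → €28847.52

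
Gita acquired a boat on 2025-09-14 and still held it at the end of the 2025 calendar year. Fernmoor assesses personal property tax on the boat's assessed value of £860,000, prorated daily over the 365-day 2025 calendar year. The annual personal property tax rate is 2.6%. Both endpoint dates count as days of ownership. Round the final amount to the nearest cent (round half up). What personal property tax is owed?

Days held (2025-09-14 to 2025-12-31): 109 out of 365
Tax = £860,000 × 2.6% × 109/365 = £6,677.3699

£6,677.37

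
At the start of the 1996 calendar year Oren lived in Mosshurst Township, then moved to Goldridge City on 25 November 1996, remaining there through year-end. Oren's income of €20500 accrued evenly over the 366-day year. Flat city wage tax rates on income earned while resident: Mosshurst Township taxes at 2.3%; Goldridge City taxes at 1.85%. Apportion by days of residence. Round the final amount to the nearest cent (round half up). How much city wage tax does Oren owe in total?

€462.17

Mosshurst Township, 1 January – 24 November 1996: 329 days → €20500 × 2.3% × 329/366 = €423.8347
Goldridge City, 25 November – 31 December 1996: 37 days → €20500 × 1.85% × 37/366 = €38.3395
Total = €462.1742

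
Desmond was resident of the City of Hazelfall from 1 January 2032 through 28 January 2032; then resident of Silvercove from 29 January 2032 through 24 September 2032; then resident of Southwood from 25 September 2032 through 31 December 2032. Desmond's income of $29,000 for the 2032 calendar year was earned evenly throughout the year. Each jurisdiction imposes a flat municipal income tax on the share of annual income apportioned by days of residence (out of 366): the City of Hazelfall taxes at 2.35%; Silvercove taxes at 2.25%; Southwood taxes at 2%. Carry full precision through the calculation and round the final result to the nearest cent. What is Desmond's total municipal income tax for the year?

$635.31

The City of Hazelfall, 1 January – 28 January 2032: 28 days → $29,000 × 2.35% × 28/366 = $52.1366
Silvercove, 29 January – 24 September 2032: 240 days → $29,000 × 2.25% × 240/366 = $427.8689
Southwood, 25 September – 31 December 2032: 98 days → $29,000 × 2% × 98/366 = $155.3005
Total = $635.3060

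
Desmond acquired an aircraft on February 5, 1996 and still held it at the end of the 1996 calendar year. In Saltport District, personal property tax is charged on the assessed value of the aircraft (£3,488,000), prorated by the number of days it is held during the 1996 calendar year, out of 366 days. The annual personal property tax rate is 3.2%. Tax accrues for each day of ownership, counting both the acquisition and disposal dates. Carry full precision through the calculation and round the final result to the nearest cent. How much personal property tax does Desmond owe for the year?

£100,942.34

Days held (February 5 – December 31, 1996): 331 out of 366
Tax = £3,488,000 × 3.2% × 331/366 = £100,942.3388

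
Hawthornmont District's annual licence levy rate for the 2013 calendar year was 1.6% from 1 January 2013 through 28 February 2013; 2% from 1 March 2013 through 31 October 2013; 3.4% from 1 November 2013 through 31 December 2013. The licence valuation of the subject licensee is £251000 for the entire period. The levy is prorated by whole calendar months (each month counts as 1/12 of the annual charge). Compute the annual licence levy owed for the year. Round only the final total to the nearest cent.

£5438.33

1 January – 28 February 2013: 2 months at 1.6% → £251000 × 1.6% × 2/12 = £669.3333
1 March – 31 October 2013: 8 months at 2% → £251000 × 2% × 8/12 = £3346.6667
1 November – 31 December 2013: 2 months at 3.4% → £251000 × 3.4% × 2/12 = £1422.3333
Total = £5438.3333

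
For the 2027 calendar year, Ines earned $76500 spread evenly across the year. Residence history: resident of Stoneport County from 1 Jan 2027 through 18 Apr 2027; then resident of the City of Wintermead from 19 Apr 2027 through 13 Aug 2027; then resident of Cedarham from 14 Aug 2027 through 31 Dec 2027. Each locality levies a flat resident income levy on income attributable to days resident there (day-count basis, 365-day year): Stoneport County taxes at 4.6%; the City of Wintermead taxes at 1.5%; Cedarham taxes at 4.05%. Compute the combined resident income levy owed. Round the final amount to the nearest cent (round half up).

Stoneport County, 1 Jan – 18 Apr 2027: 108 days → $76500 × 4.6% × 108/365 = $1041.2384
The City of Wintermead, 19 Apr – 13 Aug 2027: 117 days → $76500 × 1.5% × 117/365 = $367.8288
Cedarham, 14 Aug – 31 Dec 2027: 140 days → $76500 × 4.05% × 140/365 = $1188.3699
Total = $2597.4370

$2597.44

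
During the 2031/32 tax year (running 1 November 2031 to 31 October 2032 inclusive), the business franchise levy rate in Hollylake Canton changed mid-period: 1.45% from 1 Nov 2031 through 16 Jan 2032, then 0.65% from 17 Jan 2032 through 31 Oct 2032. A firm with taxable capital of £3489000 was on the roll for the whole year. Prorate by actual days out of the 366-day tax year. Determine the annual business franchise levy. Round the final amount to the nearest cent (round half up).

£28550.70

1 Nov 2031 – 16 Jan 2032: 77 days at 1.45% → £3489000 × 1.45% × 77/366 = £10643.3566
17 Jan – 31 Oct 2032: 289 days at 0.65% → £3489000 × 0.65% × 289/366 = £17907.3402
Total = £28550.6967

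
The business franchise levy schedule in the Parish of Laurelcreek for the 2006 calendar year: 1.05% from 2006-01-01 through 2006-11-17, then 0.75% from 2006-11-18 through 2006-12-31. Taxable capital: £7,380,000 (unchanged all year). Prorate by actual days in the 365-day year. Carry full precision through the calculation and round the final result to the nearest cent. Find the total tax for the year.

£74,821.07

2006-01-01 to 2006-11-17: 321 days at 1.05% → £7,380,000 × 1.05% × 321/365 = £68,148.7397
2006-11-18 to 2006-12-31: 44 days at 0.75% → £7,380,000 × 0.75% × 44/365 = £6,672.3288
Total = £74,821.0685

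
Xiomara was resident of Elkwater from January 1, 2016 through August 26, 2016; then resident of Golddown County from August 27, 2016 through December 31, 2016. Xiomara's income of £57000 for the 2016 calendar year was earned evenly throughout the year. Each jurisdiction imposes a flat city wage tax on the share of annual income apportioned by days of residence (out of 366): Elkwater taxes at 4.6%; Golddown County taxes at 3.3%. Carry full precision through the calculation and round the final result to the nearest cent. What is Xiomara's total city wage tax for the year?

Elkwater, January 1 – August 26, 2016: 239 days → £57000 × 4.6% × 239/366 = £1712.1803
Golddown County, August 27 – December 31, 2016: 127 days → £57000 × 3.3% × 127/366 = £652.6967
Total = £2364.8770

£2364.88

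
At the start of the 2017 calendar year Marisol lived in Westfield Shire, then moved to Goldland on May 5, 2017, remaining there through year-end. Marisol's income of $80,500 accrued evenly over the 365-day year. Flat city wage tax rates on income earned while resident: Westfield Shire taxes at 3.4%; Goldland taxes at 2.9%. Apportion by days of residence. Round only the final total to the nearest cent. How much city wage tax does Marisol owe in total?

Westfield Shire, January 1 – May 4, 2017: 124 days → $80,500 × 3.4% × 124/365 = $929.8301
Goldland, May 5 – December 31, 2017: 241 days → $80,500 × 2.9% × 241/365 = $1,541.4096
Total = $2,471.2397

$2,471.24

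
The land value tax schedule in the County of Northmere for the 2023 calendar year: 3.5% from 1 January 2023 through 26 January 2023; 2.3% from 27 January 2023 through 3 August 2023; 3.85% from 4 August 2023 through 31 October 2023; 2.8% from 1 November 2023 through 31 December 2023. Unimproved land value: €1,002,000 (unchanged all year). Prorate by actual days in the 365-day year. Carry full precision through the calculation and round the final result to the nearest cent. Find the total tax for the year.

€28,526.80

1 January – 26 January 2023: 26 days at 3.5% → €1,002,000 × 3.5% × 26/365 = €2,498.1370
27 January – 3 August 2023: 189 days at 2.3% → €1,002,000 × 2.3% × 189/365 = €11,933.4082
4 August – 31 October 2023: 89 days at 3.85% → €1,002,000 × 3.85% × 89/365 = €9,406.4466
1 November – 31 December 2023: 61 days at 2.8% → €1,002,000 × 2.8% × 61/365 = €4,688.8110
Total = €28,526.8027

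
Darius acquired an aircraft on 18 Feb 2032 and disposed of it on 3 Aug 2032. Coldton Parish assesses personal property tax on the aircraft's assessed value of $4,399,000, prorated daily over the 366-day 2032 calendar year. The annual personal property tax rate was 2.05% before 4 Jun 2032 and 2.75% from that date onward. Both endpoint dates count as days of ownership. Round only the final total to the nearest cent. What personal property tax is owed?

18 Feb – 3 Jun 2032: 107 days at 2.05% → $4,399,000 × 2.05% × 107/366 = $26,363.9522
4 Jun – 3 Aug 2032: 61 days at 2.75% → $4,399,000 × 2.75% × 61/366 = $20,162.0833
Total = $46,526.0355

$46,526.04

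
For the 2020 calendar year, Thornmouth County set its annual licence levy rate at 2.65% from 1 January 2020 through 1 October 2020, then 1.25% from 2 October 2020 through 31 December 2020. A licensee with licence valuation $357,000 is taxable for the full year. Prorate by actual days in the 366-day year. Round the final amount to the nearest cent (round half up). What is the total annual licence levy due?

$8,217.83

1 January – 1 October 2020: 275 days at 2.65% → $357,000 × 2.65% × 275/366 = $7,108.2992
2 October – 31 December 2020: 91 days at 1.25% → $357,000 × 1.25% × 91/366 = $1,109.5287
Total = $8,217.8279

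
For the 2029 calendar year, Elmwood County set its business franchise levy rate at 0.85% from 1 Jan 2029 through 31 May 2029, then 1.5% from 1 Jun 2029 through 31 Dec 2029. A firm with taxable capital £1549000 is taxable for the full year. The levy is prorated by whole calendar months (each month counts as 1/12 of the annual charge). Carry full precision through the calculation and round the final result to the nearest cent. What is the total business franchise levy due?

£19039.79

1 Jan – 31 May 2029: 5 months at 0.85% → £1549000 × 0.85% × 5/12 = £5486.0417
1 Jun – 31 Dec 2029: 7 months at 1.5% → £1549000 × 1.5% × 7/12 = £13553.7500
Total = £19039.7917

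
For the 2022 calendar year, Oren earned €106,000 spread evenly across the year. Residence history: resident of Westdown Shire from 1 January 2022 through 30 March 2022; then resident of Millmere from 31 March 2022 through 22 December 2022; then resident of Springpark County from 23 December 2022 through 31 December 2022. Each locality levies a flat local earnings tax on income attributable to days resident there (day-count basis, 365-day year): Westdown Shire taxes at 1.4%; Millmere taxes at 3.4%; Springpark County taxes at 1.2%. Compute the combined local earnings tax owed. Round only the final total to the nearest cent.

€3,029.57

Westdown Shire, 1 January – 30 March 2022: 89 days → €106,000 × 1.4% × 89/365 = €361.8521
Millmere, 31 March – 22 December 2022: 267 days → €106,000 × 3.4% × 267/365 = €2,636.3507
Springpark County, 23 December – 31 December 2022: 9 days → €106,000 × 1.2% × 9/365 = €31.3644
Total = €3,029.5671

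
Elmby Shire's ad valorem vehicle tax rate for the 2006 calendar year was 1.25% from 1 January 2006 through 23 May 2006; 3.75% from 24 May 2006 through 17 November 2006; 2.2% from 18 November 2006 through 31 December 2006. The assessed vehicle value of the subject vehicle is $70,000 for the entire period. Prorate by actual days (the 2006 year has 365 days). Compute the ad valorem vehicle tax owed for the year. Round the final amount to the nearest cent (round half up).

$1,808.59

1 January – 23 May 2006: 143 days at 1.25% → $70,000 × 1.25% × 143/365 = $342.8082
24 May – 17 November 2006: 178 days at 3.75% → $70,000 × 3.75% × 178/365 = $1,280.1370
18 November – 31 December 2006: 44 days at 2.2% → $70,000 × 2.2% × 44/365 = $185.6438
Total = $1,808.5890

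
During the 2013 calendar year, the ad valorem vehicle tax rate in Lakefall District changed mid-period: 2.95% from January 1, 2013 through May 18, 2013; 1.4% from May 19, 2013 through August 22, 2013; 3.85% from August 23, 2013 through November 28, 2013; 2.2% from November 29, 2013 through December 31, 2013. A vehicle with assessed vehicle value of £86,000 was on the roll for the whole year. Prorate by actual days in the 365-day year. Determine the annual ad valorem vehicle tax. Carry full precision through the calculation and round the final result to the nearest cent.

£2,335.90

January 1 – May 18, 2013: 138 days at 2.95% → £86,000 × 2.95% × 138/365 = £959.1945
May 19 – August 22, 2013: 96 days at 1.4% → £86,000 × 1.4% × 96/365 = £316.6685
August 23 – November 28, 2013: 98 days at 3.85% → £86,000 × 3.85% × 98/365 = £888.9808
November 29 – December 31, 2013: 33 days at 2.2% → £86,000 × 2.2% × 33/365 = £171.0575
Total = £2,335.9014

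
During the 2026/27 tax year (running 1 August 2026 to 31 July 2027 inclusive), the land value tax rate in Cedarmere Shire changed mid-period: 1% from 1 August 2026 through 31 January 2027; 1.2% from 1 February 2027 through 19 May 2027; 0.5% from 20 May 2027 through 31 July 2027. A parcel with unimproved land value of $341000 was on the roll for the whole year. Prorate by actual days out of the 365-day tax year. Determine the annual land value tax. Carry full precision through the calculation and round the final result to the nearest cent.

$3270.80

1 August 2026 – 31 January 2027: 184 days at 1% → $341000 × 1% × 184/365 = $1719.0137
1 February – 19 May 2027: 108 days at 1.2% → $341000 × 1.2% × 108/365 = $1210.7836
20 May – 31 July 2027: 73 days at 0.5% → $341000 × 0.5% × 73/365 = $341.0000
Total = $3270.7973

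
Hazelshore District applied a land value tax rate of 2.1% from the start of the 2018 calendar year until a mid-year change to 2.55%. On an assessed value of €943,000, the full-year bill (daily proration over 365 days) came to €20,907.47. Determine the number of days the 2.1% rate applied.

270 days

Let d = days at the first rate; then 365 − d days at the second rate.
€943,000 × [2.1%·d + 2.55%·(365−d)] / 365 = €20,907.47
Solving gives d = 270, so the new rate took effect on 28 Sep 2018.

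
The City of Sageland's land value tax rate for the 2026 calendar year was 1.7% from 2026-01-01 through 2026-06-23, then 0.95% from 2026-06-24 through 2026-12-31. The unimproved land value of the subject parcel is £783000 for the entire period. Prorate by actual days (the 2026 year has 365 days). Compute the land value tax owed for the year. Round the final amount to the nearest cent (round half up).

£10237.99

2026-01-01 to 2026-06-23: 174 days at 1.7% → £783000 × 1.7% × 174/365 = £6345.5178
2026-06-24 to 2026-12-31: 191 days at 0.95% → £783000 × 0.95% × 191/365 = £3892.4753
Total = £10237.9932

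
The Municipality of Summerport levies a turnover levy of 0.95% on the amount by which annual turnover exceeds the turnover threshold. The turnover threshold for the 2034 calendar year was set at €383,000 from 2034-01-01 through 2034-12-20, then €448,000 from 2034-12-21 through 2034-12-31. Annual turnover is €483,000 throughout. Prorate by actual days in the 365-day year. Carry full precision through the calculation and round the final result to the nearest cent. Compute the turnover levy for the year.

€931.39

2034-01-01 to 2034-12-20: 354 days, exemption €383,000 → (€483,000 − €383,000) × 0.95% × 354/365 = €921.3699
2034-12-21 to 2034-12-31: 11 days, exemption €448,000 → (€483,000 − €448,000) × 0.95% × 11/365 = €10.0205
Total = €931.3904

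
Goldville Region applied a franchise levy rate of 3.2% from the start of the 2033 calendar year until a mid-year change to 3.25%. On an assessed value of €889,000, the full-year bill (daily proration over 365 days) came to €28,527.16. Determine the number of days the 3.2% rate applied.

Let d = days at the first rate; then 365 − d days at the second rate.
€889,000 × [3.2%·d + 3.25%·(365−d)] / 365 = €28,527.16
Solving gives d = 300, so the new rate took effect on 28 October 2033.

300 days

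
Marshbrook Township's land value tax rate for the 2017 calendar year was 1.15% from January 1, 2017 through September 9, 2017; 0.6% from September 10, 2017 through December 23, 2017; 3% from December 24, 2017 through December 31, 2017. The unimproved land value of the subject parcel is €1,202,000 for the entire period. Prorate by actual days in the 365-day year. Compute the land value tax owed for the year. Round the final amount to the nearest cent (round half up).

€12,408.59

January 1 – September 9, 2017: 252 days at 1.15% → €1,202,000 × 1.15% × 252/365 = €9,543.5507
September 10 – December 23, 2017: 105 days at 0.6% → €1,202,000 × 0.6% × 105/365 = €2,074.6849
December 24 – December 31, 2017: 8 days at 3% → €1,202,000 × 3% × 8/365 = €790.3562
Total = €12,408.5918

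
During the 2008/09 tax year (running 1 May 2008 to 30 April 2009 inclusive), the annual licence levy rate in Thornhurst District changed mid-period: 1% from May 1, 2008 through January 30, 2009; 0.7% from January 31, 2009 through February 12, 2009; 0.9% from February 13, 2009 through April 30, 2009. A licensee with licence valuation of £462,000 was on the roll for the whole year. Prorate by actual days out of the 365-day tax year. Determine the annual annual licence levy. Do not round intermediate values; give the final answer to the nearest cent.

£4,473.17

May 1, 2008 – January 30, 2009: 275 days at 1% → £462,000 × 1% × 275/365 = £3,480.8219
January 31 – February 12, 2009: 13 days at 0.7% → £462,000 × 0.7% × 13/365 = £115.1836
February 13 – April 30, 2009: 77 days at 0.9% → £462,000 × 0.9% × 77/365 = £877.1671
Total = £4,473.1726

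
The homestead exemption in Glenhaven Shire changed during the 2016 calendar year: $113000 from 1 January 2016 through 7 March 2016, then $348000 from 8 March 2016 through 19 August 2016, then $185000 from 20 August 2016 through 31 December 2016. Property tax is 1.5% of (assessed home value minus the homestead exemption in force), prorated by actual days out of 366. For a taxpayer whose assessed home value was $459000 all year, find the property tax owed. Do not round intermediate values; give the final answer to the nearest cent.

1 January – 7 March 2016: 67 days, exemption $113000 → ($459000 − $113000) × 1.5% × 67/366 = $950.0820
8 March – 19 August 2016: 165 days, exemption $348000 → ($459000 − $348000) × 1.5% × 165/366 = $750.6148
20 August – 31 December 2016: 134 days, exemption $185000 → ($459000 − $185000) × 1.5% × 134/366 = $1504.7541
Total = $3205.4508

$3205.45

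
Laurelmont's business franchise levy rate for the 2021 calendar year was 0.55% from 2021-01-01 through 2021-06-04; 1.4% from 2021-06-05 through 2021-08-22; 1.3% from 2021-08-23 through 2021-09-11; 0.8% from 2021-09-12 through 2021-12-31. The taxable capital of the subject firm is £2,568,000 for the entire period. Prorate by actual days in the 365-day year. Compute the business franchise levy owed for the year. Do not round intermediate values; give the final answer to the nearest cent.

2021-01-01 to 2021-06-04: 155 days at 0.55% → £2,568,000 × 0.55% × 155/365 = £5,997.8630
2021-06-05 to 2021-08-22: 79 days at 1.4% → £2,568,000 × 1.4% × 79/365 = £7,781.3918
2021-08-23 to 2021-09-11: 20 days at 1.3% → £2,568,000 × 1.3% × 20/365 = £1,829.2603
2021-09-12 to 2021-12-31: 111 days at 0.8% → £2,568,000 × 0.8% × 111/365 = £6,247.6274
Total = £21,856.1425

£21,856.14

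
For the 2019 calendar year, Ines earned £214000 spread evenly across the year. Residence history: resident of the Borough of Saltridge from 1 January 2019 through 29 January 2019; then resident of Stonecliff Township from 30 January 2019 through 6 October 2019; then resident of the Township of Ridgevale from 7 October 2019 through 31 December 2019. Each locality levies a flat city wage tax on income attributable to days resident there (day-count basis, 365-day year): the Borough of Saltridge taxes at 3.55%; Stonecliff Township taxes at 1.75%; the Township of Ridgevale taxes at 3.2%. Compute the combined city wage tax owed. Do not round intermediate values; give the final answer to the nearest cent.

£4782.17

The Borough of Saltridge, 1 January – 29 January 2019: 29 days → £214000 × 3.55% × 29/365 = £603.5973
Stonecliff Township, 30 January – 6 October 2019: 250 days → £214000 × 1.75% × 250/365 = £2565.0685
The Township of Ridgevale, 7 October – 31 December 2019: 86 days → £214000 × 3.2% × 86/365 = £1613.5014
Total = £4782.1671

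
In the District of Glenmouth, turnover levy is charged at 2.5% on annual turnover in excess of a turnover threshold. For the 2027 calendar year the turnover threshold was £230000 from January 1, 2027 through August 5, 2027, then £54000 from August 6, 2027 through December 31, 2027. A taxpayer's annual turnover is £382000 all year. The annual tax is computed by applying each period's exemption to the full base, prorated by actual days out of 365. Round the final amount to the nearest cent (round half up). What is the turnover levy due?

£5584.11

January 1 – August 5, 2027: 217 days, exemption £230000 → (£382000 − £230000) × 2.5% × 217/365 = £2259.1781
August 6 – December 31, 2027: 148 days, exemption £54000 → (£382000 − £54000) × 2.5% × 148/365 = £3324.9315
Total = £5584.1096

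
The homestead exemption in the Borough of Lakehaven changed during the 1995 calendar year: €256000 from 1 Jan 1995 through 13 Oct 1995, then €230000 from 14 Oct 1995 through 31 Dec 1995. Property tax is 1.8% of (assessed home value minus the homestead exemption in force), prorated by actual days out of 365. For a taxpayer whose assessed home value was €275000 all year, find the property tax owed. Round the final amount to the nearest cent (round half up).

1 Jan – 13 Oct 1995: 286 days, exemption €256000 → (€275000 − €256000) × 1.8% × 286/365 = €267.9781
14 Oct – 31 Dec 1995: 79 days, exemption €230000 → (€275000 − €230000) × 1.8% × 79/365 = €175.3151
Total = €443.2932

€443.29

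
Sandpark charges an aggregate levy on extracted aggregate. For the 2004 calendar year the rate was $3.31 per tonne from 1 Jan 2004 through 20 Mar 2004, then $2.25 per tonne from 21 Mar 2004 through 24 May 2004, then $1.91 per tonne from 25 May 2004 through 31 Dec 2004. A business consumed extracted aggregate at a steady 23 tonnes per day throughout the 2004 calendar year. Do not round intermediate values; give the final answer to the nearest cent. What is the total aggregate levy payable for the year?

1 Jan – 20 Mar 2004: 80 days × 23 tonnes/day = 1,840 tonnes at $3.31/tonne → $6090.40
21 Mar – 24 May 2004: 65 days × 23 tonnes/day = 1,495 tonnes at $2.25/tonne → $3363.75
25 May – 31 Dec 2004: 221 days × 23 tonnes/day = 5,083 tonnes at $1.91/tonne → $9708.53

$19162.68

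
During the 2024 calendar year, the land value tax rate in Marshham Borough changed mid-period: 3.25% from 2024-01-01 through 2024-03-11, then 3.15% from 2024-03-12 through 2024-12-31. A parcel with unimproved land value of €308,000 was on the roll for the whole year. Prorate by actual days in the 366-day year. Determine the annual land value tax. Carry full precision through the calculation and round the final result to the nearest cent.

2024-01-01 to 2024-03-11: 71 days at 3.25% → €308,000 × 3.25% × 71/366 = €1,941.8306
2024-03-12 to 2024-12-31: 295 days at 3.15% → €308,000 × 3.15% × 295/366 = €7,819.9180
Total = €9,761.7486

€9,761.75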